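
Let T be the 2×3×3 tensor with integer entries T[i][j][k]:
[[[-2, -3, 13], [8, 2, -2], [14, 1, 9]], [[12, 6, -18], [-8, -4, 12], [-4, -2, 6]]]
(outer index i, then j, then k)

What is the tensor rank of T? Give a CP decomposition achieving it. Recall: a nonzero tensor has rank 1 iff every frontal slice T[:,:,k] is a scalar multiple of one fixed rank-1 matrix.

Lower bound: the mode-1 unfolding of T (rows indexed by i, columns by (j,k) = (0,0), (0,1), (0,2), (1,0), (1,1), (1,2), (2,0), (2,1), (2,2)) is [[-2, -3, 13, 8, 2, -2, 14, 1, 9], [12, 6, -18, -8, -4, 12, -4, -2, 6]].
There the 2×2 minor on rows i ∈ {0, 1}, columns (j,k) ∈ {(0,0), (0,1)} is det [[-2, -3], [12, 6]] = 24 ≠ 0, so this unfolding has rank ≥ 2; CP rank is at least every unfolding rank, so rank(T) ≥ 2. (Flattening ranks never certify an upper bound on CP rank; for that we must actually write T with 2 rank-1 terms.)
Upper bound — finding two terms. Write S_k = T[:,:,k] for the frontal slices: S₀ = [[-2, 8, 14], [12, -8, -4]], S₁ = [[-3, 2, 1], [6, -4, -2]], S₂ = [[13, -2, 9], [-18, 12, 6]].
If T = a₁ ⊗ b₁ ⊗ c₁ + a₂ ⊗ b₂ ⊗ c₂ then each S_k = c₁[k]·a₁b₁ᵀ + c₂[k]·a₂b₂ᵀ. S₀ and S₁ are linearly independent, so a₁b₁ᵀ and a₂b₂ᵀ must span the same plane of matrices: they are the rank-1 matrices of the form x·S₀ + y·S₁.
The 2×2 minor of x·S₀ + y·S₁ on rows {0,1}, columns {0,1} is −80·x² − 40·xy = (-40)·(2·x + y)(x), vanishing at (x:y) = (1:-2) and (0:1).
M₁ = S₀ − 2·S₁ = [[4, 4, 12], [0, 0, 0]] = 4·[1, 0][1, 1, 3]ᵀ and M₂ = S₁ = [[-3, 2, 1], [6, -4, -2]] = −[1, -2][3, -2, -1]ᵀ, so take a₁ = [1, 0], b₁ = [1, 1, 3], a₂ = [1, -2], b₂ = [3, -2, -1].
Each slice is an integer combination of E₁ = a₁b₁ᵀ and E₂ = a₂b₂ᵀ: S₀ = 4·E₁ − 2·E₂, S₁ = −E₂, S₂ = 4·E₁ + 3·E₂; reading off coefficients, c₁ = [4, 0, 4] and c₂ = [-2, -1, 3].
Hence T = [1, 0] ⊗ [1, 1, 3] ⊗ [4, 0, 4] + [1, -2] ⊗ [3, -2, -1] ⊗ [-2, -1, 3], so rank(T) ≤ 2.
These bounds meet, so rank(T) = 2.

rank(T) = 2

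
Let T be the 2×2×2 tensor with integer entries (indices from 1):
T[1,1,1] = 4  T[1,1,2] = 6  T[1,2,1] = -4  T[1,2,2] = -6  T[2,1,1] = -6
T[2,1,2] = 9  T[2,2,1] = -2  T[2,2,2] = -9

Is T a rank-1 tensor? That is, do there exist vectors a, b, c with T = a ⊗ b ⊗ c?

No

The mode-2 unfolding of T (rows indexed by j, columns by (i,k) = (1,1), (1,2), (2,1), (2,2)) is [[4, 6, -6, 9], [-4, -6, -2, -9]].
There the 2×2 minor on rows j ∈ {1, 2}, columns (i,k) ∈ {(1,1), (2,1)} is det [[4, -6], [-4, -2]] = -32 ≠ 0, so this unfolding has rank ≥ 2; CP rank is at least every unfolding rank, so rank(T) ≥ 2.
In particular rank(T) ≥ 2 > 1, so T is not rank-1.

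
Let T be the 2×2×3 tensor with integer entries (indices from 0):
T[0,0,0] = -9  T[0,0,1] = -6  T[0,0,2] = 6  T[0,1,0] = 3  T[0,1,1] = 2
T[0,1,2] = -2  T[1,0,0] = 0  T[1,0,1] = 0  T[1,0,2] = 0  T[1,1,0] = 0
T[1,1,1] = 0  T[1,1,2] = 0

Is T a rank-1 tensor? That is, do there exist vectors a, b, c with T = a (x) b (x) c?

Yes

If T = a (x) b (x) c then every fibre of T is a multiple of the corresponding factor, so read the factors off the fibres through the nonzero entry T[0,0,0] = -9.
The mode-1 fibre T[:,0,0] = [-9, 0] gives a = (1, 0) (primitive direction); the mode-2 fibre T[0,:,0] = [-9, 3] gives b = (3, -1); then c[k] = T[0,0,k] / (a[0]·b[0]) = [-9, -6, 6] / 3 = (-3, -2, 2).
Expanding (1, 0) (x) (3, -1) (x) (-3, -2, 2) reproduces all 12 entries of T, so T = (1, 0) (x) (3, -1) (x) (-3, -2, 2) and rank(T) ≤ 1.
Equivalently every frontal slice T[:,:,k] is c[k] times the rank-1 matrix (1, 0) (x) (3, -1). So T has rank 1 (it is nonzero).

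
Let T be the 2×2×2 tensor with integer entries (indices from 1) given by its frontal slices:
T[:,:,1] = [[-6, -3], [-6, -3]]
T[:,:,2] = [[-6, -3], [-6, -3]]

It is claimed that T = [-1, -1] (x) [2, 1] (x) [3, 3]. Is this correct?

Yes

Reconstruct entrywise from the claimed factors. For example, T[1,1,1] = -6 and Σₗ aₗ[1]bₗ[1]cₗ[1] = (-1)·(2)·(3) = -6; checking all 8 entries, every one matches. The claim holds.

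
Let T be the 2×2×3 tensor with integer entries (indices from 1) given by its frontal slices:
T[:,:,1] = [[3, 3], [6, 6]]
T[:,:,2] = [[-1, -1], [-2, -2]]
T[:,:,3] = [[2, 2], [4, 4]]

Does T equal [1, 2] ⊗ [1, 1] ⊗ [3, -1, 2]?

Reconstruct entrywise from the claimed factors. For example, T[1,1,2] = -1 and Σₗ aₗ[1]bₗ[1]cₗ[2] = (1)·(1)·(-1) = -1; checking all 12 entries, every one matches. The claim holds.

Yes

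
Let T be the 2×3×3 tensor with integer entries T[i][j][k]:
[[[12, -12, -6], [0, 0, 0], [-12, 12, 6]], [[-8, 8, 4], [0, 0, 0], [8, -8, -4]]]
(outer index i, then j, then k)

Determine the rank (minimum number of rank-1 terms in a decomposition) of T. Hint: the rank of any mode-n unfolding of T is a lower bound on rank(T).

Lower bound: T ≠ 0 (e.g. T[0,0,0] = 12), so rank(T) ≥ 1.
Upper bound: if T = a ⊗ b ⊗ c then every fibre of T is a multiple of the corresponding factor, so read the factors off the fibres through the nonzero entry T[0,0,0] = 12.
The mode-1 fibre T[:,0,0] = [12, -8] gives a = [3, -2] (primitive direction); the mode-2 fibre T[0,:,0] = [12, 0, -12] gives b = [1, 0, -1]; then c[k] = T[0,0,k] / (a[0]·b[0]) = [12, -12, -6] / 3 = [4, -4, -2].
Expanding [3, -2] ⊗ [1, 0, -1] ⊗ [4, -4, -2] reproduces all 18 entries of T, so T = [3, -2] ⊗ [1, 0, -1] ⊗ [4, -4, -2] and rank(T) ≤ 1.
These bounds meet, so rank(T) = 1.

1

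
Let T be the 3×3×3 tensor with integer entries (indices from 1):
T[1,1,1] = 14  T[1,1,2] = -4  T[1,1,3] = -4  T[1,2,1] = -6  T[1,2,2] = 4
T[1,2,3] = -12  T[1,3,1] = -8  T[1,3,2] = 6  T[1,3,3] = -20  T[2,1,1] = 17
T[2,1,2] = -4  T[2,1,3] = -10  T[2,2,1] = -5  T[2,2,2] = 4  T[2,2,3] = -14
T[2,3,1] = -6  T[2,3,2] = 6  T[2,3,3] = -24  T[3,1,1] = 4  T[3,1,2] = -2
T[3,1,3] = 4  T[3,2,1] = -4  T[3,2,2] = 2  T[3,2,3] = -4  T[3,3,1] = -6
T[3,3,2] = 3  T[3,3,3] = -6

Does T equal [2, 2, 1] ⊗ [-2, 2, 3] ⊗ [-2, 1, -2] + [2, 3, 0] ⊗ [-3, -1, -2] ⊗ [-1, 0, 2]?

Yes

Reconstruct entrywise from the claimed factors. For example, T[1,1,3] = -4 and Σₗ aₗ[1]bₗ[1]cₗ[3] = (2)·(-2)·(-2) + (2)·(-3)·(2) = -4; checking all 27 entries, every one matches. The claim holds.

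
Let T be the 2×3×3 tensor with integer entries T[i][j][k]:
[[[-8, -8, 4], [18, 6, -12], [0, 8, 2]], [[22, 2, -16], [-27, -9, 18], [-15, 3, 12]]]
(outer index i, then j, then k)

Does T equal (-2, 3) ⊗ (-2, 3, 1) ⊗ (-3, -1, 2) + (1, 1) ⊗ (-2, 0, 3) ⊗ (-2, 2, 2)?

Reconstruct entrywise from the claimed factors. For example, T[1,0,2] = -16 and Σₗ aₗ[1]bₗ[0]cₗ[2] = (3)·(-2)·(2) + (1)·(-2)·(2) = -16; checking all 18 entries, every one matches. The claim holds.

Yes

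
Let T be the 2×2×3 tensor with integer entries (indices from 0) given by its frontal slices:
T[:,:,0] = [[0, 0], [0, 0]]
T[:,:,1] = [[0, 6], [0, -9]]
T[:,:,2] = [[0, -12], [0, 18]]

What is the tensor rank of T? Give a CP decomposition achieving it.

Lower bound: T ≠ 0 (e.g. T[0,1,1] = 6), so rank(T) ≥ 1.
Upper bound: if T = a ⊗ b ⊗ c then every fibre of T is a multiple of the corresponding factor, so read the factors off the fibres through the nonzero entry T[0,1,1] = 6.
The mode-1 fibre T[:,1,1] = [6, -9] gives a = [2, -3] (primitive direction); the mode-2 fibre T[0,:,1] = [0, 6] gives b = [0, 1]; then c[k] = T[0,1,k] / (a[0]·b[1]) = [0, 6, -12] / 2 = [0, 3, -6].
Expanding [2, -3] ⊗ [0, 1] ⊗ [0, 3, -6] reproduces all 12 entries of T, so T = [2, -3] ⊗ [0, 1] ⊗ [0, 3, -6] and rank(T) ≤ 1.
These bounds meet, so rank(T) = 1.

rank(T) = 1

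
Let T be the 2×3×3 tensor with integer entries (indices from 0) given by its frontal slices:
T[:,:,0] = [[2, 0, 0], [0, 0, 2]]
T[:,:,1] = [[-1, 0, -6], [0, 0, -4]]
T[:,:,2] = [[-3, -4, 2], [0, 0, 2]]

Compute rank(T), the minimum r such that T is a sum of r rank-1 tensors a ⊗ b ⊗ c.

3

Lower bound: the mode-2 unfolding of T (rows indexed by j, columns by (i,k) = (0,0), (0,1), (0,2), (1,0), (1,1), (1,2)) is [[2, -1, -3, 0, 0, 0], [0, 0, -4, 0, 0, 0], [0, -6, 2, 2, -4, 2]].
There the 3×3 minor on rows j ∈ {0, 1, 2}, columns (i,k) ∈ {(0,0), (0,1), (0,2)} is det [[2, -1, -3], [0, 0, -4], [0, -6, 2]] = -48 ≠ 0, so this unfolding has rank ≥ 3; CP rank is at least every unfolding rank, so rank(T) ≥ 3. (This is only a lower bound: in general the CP rank may exceed every unfolding rank, so we still need to exhibit 3 rank-1 terms summing to T.)
Upper bound: T is a sum of 3 rank-1 terms, T = [1, 0] ⊗ [1, 1, 0] ⊗ [4, -2, -2] + [1, 0] ⊗ [1, 2, 2] ⊗ [-2, 1, -1] + [2, 1] ⊗ [0, 0, 1] ⊗ [2, -4, 2] (one valid choice — decompositions are not unique — normalised so each a, b is primitive with positive first nonzero entry; check it by expanding all entries), so rank(T) ≤ 3.
These bounds meet, so rank(T) = 3.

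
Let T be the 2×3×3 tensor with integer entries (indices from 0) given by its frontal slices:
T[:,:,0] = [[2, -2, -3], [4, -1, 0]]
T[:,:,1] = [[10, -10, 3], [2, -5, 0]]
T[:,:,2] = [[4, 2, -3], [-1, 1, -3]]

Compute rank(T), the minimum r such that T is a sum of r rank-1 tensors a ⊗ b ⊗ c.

Lower bound: the mode-3 unfolding of T (rows indexed by k, columns by (i,j) = (0,0), (0,1), (0,2), (1,0), (1,1), (1,2)) is [[2, -2, -3, 4, -1, 0], [10, -10, 3, 2, -5, 0], [4, 2, -3, -1, 1, -3]].
There the 3×3 minor on rows k ∈ {0, 1, 2}, columns (i,j) ∈ {(0,0), (0,1), (0,2)} is det [[2, -2, -3], [10, -10, 3], [4, 2, -3]] = -216 ≠ 0, so this unfolding has rank ≥ 3; CP rank is at least every unfolding rank, so rank(T) ≥ 3. (Flattening ranks never certify an upper bound on CP rank; for that we must actually write T with 3 rank-1 terms.)
Upper bound: T is a sum of 3 rank-1 terms, T = [1, -1] ⊗ [2, 0, 1] ⊗ [-1, 1, 1] + [2, 1] ⊗ [1, -2, 1] ⊗ [0, 2, -1] + [2, 1] ⊗ [2, -1, -1] ⊗ [1, 1, 1] (written with every a and b primitive with positive leading entry and the scale carried by c; CP decompositions are not unique, and this one is verified by expanding entrywise), so rank(T) ≤ 3.
These bounds meet, so rank(T) = 3.

3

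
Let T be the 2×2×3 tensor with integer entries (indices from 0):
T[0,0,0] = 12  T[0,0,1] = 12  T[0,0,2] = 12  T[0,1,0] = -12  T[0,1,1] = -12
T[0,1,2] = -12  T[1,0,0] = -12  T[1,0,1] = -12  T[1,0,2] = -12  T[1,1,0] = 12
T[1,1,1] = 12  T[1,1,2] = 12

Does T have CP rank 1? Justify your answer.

If T = a ⊗ b ⊗ c then every fibre of T is a multiple of the corresponding factor, so read the factors off the fibres through the nonzero entry T[0,0,0] = 12.
The mode-1 fibre T[:,0,0] = [12, -12] gives a = [1, -1] (primitive direction); the mode-2 fibre T[0,:,0] = [12, -12] gives b = [1, -1]; then c[k] = T[0,0,k] / (a[0]·b[0]) = [12, 12, 12] / 1 = [12, 12, 12].
Expanding [1, -1] ⊗ [1, -1] ⊗ [12, 12, 12] reproduces all 12 entries of T, so T = [1, -1] ⊗ [1, -1] ⊗ [12, 12, 12] and rank(T) ≤ 1.
Equivalently every frontal slice T[:,:,k] is c[k] times the rank-1 matrix [1, -1] ⊗ [1, -1]. So T has rank 1 (it is nonzero).

Yes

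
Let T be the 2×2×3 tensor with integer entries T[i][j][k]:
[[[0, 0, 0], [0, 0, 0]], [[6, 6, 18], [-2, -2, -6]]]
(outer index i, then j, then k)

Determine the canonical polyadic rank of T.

Lower bound: T ≠ 0 (e.g. T[1,0,0] = 6), so rank(T) ≥ 1.
Upper bound: if T = a ⊗ b ⊗ c then every fibre of T is a multiple of the corresponding factor, so read the factors off the fibres through the nonzero entry T[1,0,0] = 6.
The mode-1 fibre T[:,0,0] = [0, 6] gives a = [0, 1] (primitive direction); the mode-2 fibre T[1,:,0] = [6, -2] gives b = [3, -1]; then c[k] = T[1,0,k] / (a[1]·b[0]) = [6, 6, 18] / 3 = [2, 2, 6].
Expanding [0, 1] ⊗ [3, -1] ⊗ [2, 2, 6] reproduces all 12 entries of T, so T = [0, 1] ⊗ [3, -1] ⊗ [2, 2, 6] and rank(T) ≤ 1.
These bounds meet, so rank(T) = 1.

1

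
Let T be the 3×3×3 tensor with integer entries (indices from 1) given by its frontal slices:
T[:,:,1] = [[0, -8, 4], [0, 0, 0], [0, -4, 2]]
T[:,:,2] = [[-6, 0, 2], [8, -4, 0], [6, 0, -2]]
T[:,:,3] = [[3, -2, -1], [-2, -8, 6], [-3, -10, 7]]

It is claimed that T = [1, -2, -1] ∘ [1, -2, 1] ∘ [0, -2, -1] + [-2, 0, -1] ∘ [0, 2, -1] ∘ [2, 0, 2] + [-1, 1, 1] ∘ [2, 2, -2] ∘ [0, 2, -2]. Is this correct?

Reconstruct entrywise from the claimed factors. For example, T[1,2,1] = -8 and Σₗ aₗ[1]bₗ[2]cₗ[1] = (1)·(-2)·(0) + (-2)·(2)·(2) + (-1)·(2)·(0) = -8; checking all 27 entries, every one matches. The claim holds.

Yes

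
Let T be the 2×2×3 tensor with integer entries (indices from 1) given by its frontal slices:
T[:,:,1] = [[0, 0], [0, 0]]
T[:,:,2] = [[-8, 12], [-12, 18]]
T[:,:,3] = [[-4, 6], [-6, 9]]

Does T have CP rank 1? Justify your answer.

Yes

The mode-1 fibre T[:,1,2] = [-8, -12] gives a = [2, 3] (primitive direction); the mode-2 fibre T[1,:,2] = [-8, 12] gives b = [2, -3]; then c[k] = T[1,1,k] / (a[1]·b[1]) = [0, -8, -4] / 4 = [0, -2, -1].
Expanding [2, 3] ⊗ [2, -3] ⊗ [0, -2, -1] reproduces all 12 entries of T, so T = [2, 3] ⊗ [2, -3] ⊗ [0, -2, -1] and rank(T) ≤ 1.
Equivalently every frontal slice T[:,:,k] is c[k] times the rank-1 matrix [2, 3] ⊗ [2, -3]. So T has rank 1 (it is nonzero).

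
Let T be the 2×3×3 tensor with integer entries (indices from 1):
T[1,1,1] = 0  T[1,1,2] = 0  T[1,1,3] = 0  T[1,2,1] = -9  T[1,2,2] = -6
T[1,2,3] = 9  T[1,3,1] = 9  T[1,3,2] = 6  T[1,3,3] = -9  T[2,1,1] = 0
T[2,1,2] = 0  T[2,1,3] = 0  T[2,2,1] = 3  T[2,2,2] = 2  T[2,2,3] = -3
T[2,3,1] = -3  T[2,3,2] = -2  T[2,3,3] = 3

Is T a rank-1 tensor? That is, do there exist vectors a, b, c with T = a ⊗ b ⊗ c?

Yes

If T = a ⊗ b ⊗ c then every fibre of T is a multiple of the corresponding factor, so read the factors off the fibres through the nonzero entry T[1,2,1] = -9.
The mode-1 fibre T[:,2,1] = [-9, 3] gives a = [3, -1] (primitive direction); the mode-2 fibre T[1,:,1] = [0, -9, 9] gives b = [0, 1, -1]; then c[k] = T[1,2,k] / (a[1]·b[2]) = [-9, -6, 9] / 3 = [-3, -2, 3].
Expanding [3, -1] ⊗ [0, 1, -1] ⊗ [-3, -2, 3] reproduces all 18 entries of T, so T = [3, -1] ⊗ [0, 1, -1] ⊗ [-3, -2, 3] and rank(T) ≤ 1.
Equivalently every frontal slice T[:,:,k] is c[k] times the rank-1 matrix [3, -1] ⊗ [0, 1, -1]. So T has rank 1 (it is nonzero).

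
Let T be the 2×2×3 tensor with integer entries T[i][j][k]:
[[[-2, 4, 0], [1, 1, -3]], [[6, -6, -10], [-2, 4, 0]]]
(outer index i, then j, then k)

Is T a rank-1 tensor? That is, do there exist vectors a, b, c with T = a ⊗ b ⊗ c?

The mode-3 unfolding of T (rows indexed by k, columns by (i,j) = (0,0), (0,1), (1,0), (1,1)) is [[-2, 1, 6, -2], [4, 1, -6, 4], [0, -3, -10, 0]].
There the 3×3 minor on rows k ∈ {0, 1, 2}, columns (i,j) ∈ {(0,0), (0,1), (1,0)} is det [[-2, 1, 6], [4, 1, -6], [0, -3, -10]] = 24 ≠ 0, so this unfolding has rank ≥ 3; CP rank is at least every unfolding rank, so rank(T) ≥ 3.
In particular rank(T) ≥ 3 > 1, so T is not rank-1.

No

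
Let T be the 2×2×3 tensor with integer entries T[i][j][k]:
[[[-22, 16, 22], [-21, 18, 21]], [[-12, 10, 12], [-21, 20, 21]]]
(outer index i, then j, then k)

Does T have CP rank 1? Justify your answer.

No

The mode-3 unfolding of T (rows indexed by k, columns by (i,j) = (0,0), (0,1), (1,0), (1,1)) is [[-22, -21, -12, -21], [16, 18, 10, 20], [22, 21, 12, 21]].
There the 2×2 minor on rows k ∈ {0, 1}, columns (i,j) ∈ {(0,0), (0,1)} is det [[-22, -21], [16, 18]] = -60 ≠ 0, so this unfolding has rank ≥ 2; CP rank is at least every unfolding rank, so rank(T) ≥ 2.
In particular rank(T) ≥ 2 > 1, so T is not rank-1.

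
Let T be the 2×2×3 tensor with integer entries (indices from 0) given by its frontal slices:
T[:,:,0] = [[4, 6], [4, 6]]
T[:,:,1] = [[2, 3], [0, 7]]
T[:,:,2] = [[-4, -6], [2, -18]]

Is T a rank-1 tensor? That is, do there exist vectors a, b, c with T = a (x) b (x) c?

The mode-1 unfolding of T (rows indexed by i, columns by (j,k) = (0,0), (0,1), (0,2), (1,0), (1,1), (1,2)) is [[4, 2, -4, 6, 3, -6], [4, 0, 2, 6, 7, -18]].
There the 2×2 minor on rows i ∈ {0, 1}, columns (j,k) ∈ {(0,0), (0,1)} is det [[4, 2], [4, 0]] = -8 ≠ 0, so this unfolding has rank ≥ 2; CP rank is at least every unfolding rank, so rank(T) ≥ 2.
In particular rank(T) ≥ 2 > 1, so T is not rank-1.

No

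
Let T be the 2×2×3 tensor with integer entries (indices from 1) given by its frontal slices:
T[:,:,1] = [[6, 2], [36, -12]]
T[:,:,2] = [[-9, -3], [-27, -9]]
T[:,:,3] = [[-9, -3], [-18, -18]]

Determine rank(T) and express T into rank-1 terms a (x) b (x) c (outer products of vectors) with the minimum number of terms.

Lower bound: the mode-1 unfolding of T (rows indexed by i, columns by (j,k) = (1,1), (1,2), (1,3), (2,1), (2,2), (2,3)) is [[6, -9, -9, 2, -3, -3], [36, -27, -18, -12, -9, -18]].
There the 2×2 minor on rows i ∈ {1, 2}, columns (j,k) ∈ {(1,1), (1,2)} is det [[6, -9], [36, -27]] = 162 ≠ 0, so this unfolding has rank ≥ 2; CP rank is at least every unfolding rank, so rank(T) ≥ 2. (Flattening ranks never certify an upper bound on CP rank; for that we must actually write T with 2 rank-1 terms.)
Upper bound — finding two terms. Write S_k = T[:,:,k] for the frontal slices: S₁ = [[6, 2], [36, -12]], S₂ = [[-9, -3], [-27, -9]], S₃ = [[-9, -3], [-18, -18]].
If T = a₁ (x) b₁ (x) c₁ + a₂ (x) b₂ (x) c₂ then each S_k = c₁[k]·a₁b₁ᵀ + c₂[k]·a₂b₂ᵀ. S₁ and S₂ are linearly independent, so a₁b₁ᵀ and a₂b₂ᵀ must span the same plane of matrices: they are the rank-1 matrices of the form x·S₁ + y·S₂.
det(x·S₁ + y·S₂) is −144·x² + 216·xy = (-72)·(2·x − 3·y)(x), vanishing at (x:y) = (3:2) and (0:1).
M₁ = 3·S₁ + 2·S₂ = [[0, 0], [54, -54]] = 54·[0, 1][1, -1]ᵀ and M₂ = S₂ = [[-9, -3], [-27, -9]] = (-3)·[1, 3][3, 1]ᵀ, so take a₁ = [0, 1], b₁ = [1, -1], a₂ = [1, 3], b₂ = [3, 1].
Each slice is an integer combination of E₁ = a₁b₁ᵀ and E₂ = a₂b₂ᵀ: S₁ = 18·E₁ + 2·E₂, S₂ = −3·E₂, S₃ = 9·E₁ − 3·E₂; reading off coefficients, c₁ = [18, 0, 9] and c₂ = [2, -3, -3].
Hence T = [0, 1] (x) [1, -1] (x) [18, 0, 9] + [1, 3] (x) [3, 1] (x) [2, -3, -3], so rank(T) ≤ 2.
These bounds meet, so rank(T) = 2.

rank(T) = 2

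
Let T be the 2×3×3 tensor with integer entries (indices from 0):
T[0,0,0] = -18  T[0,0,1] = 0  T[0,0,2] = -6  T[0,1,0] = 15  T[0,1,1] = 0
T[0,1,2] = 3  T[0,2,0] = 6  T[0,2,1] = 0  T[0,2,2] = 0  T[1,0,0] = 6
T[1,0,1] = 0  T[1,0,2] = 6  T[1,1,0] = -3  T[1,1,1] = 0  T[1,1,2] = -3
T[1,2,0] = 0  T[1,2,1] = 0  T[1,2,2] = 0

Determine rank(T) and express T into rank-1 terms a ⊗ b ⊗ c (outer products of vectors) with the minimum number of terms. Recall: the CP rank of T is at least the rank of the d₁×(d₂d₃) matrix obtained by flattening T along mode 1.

Lower bound: in the mode-3 unfolding of T (rows indexed by k, columns by (i,j)) the 2×2 minor on rows k ∈ {0, 2}, columns (i,j) ∈ {(0,0), (0,1)} is det [[-18, 15], [-6, 3]] = 36 ≠ 0, so that unfolding has rank ≥ 2 and hence rank(T) ≥ 2 (CP rank is at least every unfolding rank, though it can be larger).
Upper bound: with S_k = T[:,:,k], the two rank-1 terms a₁b₁ᵀ, a₂b₂ᵀ are the rank-1 members of the pencil x·S₀ + y·S₂.
The 2×2 minor of x·S₀ + y·S₂ on rows {0,1}, columns {0,1} is −36·x² − 36·xy = (-36)·(x + y)(x), vanishing at (x:y) = (1:-1) and (0:1).
M₁ = S₀ − S₂ = [[-12, 12, 6], [0, 0, 0]] = (-6)·[1, 0][2, -2, -1]ᵀ and M₂ = S₂ = [[-6, 3, 0], [6, -3, 0]] = (-3)·[1, -1][2, -1, 0]ᵀ, so take a₁ = [1, 0], b₁ = [2, -2, -1], a₂ = [1, -1], b₂ = [2, -1, 0].
Each slice is an integer combination of E₁ = a₁b₁ᵀ and E₂ = a₂b₂ᵀ: S₀ = −6·E₁ − 3·E₂, S₁ = 0, S₂ = −3·E₂; reading off coefficients, c₁ = [-6, 0, 0] and c₂ = [-3, 0, -3].
Hence T = [1, 0] ⊗ [2, -2, -1] ⊗ [-6, 0, 0] + [1, -1] ⊗ [2, -1, 0] ⊗ [-3, 0, -3], so rank(T) ≤ 2.
These bounds meet, so rank(T) = 2.

rank(T) = 2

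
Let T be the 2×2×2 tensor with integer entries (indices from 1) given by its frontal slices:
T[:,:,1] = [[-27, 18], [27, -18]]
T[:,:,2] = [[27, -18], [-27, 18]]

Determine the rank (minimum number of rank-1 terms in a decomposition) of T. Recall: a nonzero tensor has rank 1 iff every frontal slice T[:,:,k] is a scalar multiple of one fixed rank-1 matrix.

Lower bound: T ≠ 0 (e.g. T[1,1,1] = -27), so rank(T) ≥ 1.
Upper bound: if T = a ⊗ b ⊗ c then every fibre of T is a multiple of the corresponding factor, so read the factors off the fibres through the nonzero entry T[1,1,1] = -27.
The mode-1 fibre T[:,1,1] = [-27, 27] gives a = (1, -1) (primitive direction); the mode-2 fibre T[1,:,1] = [-27, 18] gives b = (3, -2); then c[k] = T[1,1,k] / (a[1]·b[1]) = [-27, 27] / 3 = (-9, 9).
Expanding (1, -1) ⊗ (3, -2) ⊗ (-9, 9) reproduces all 8 entries of T, so T = (1, -1) ⊗ (3, -2) ⊗ (-9, 9) and rank(T) ≤ 1.
These bounds meet, so rank(T) = 1.

1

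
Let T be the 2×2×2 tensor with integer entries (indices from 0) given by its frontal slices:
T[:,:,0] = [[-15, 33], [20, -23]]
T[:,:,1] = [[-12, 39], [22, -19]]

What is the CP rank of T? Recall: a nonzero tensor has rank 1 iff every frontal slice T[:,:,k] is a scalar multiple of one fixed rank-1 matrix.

2

Lower bound: the mode-2 unfolding of T (rows indexed by j, columns by (i,k) = (0,0), (0,1), (1,0), (1,1)) is [[-15, -12, 20, 22], [33, 39, -23, -19]].
There the 2×2 minor on rows j ∈ {0, 1}, columns (i,k) ∈ {(0,0), (0,1)} is det [[-15, -12], [33, 39]] = -189 ≠ 0, so this unfolding has rank ≥ 2; CP rank is at least every unfolding rank, so rank(T) ≥ 2. (Unfolding ranks only ever bound the CP rank from below — rank(T) can be strictly larger than all of them — so the matching upper bound has to come from an explicit 2-term decomposition.)
Upper bound — finding two terms. Write S_k = T[:,:,k] for the frontal slices: S₀ = [[-15, 33], [20, -23]], S₁ = [[-12, 39], [22, -19]].
If T = a₁ ⊗ b₁ ⊗ c₁ + a₂ ⊗ b₂ ⊗ c₂ then each S_k = c₁[k]·a₁b₁ᵀ + c₂[k]·a₂b₂ᵀ. S₀ and S₁ are linearly independent, so a₁b₁ᵀ and a₂b₂ᵀ must span the same plane of matrices: they are the rank-1 matrices of the form x·S₀ + y·S₁.
det(x·S₀ + y·S₁) is −315·x² − 945·xy − 630·y² = (-315)·(x + 2·y)(x + y), vanishing at (x:y) = (2:-1) and (1:-1).
M₁ = 2·S₀ − S₁ = [[-18, 27], [18, -27]] = (-9)·[1, -1][2, -3]ᵀ and M₂ = S₀ − S₁ = [[-3, -6], [-2, -4]] = −[3, 2][1, 2]ᵀ, so take a₁ = [1, -1], b₁ = [2, -3], a₂ = [3, 2], b₂ = [1, 2].
Each slice is an integer combination of E₁ = a₁b₁ᵀ and E₂ = a₂b₂ᵀ: S₀ = −9·E₁ + E₂, S₁ = −9·E₁ + 2·E₂; reading off coefficients, c₁ = [-9, -9] and c₂ = [1, 2].
Hence T = [1, -1] ⊗ [2, -3] ⊗ [-9, -9] + [3, 2] ⊗ [1, 2] ⊗ [1, 2], so rank(T) ≤ 2.
These bounds meet, so rank(T) = 2.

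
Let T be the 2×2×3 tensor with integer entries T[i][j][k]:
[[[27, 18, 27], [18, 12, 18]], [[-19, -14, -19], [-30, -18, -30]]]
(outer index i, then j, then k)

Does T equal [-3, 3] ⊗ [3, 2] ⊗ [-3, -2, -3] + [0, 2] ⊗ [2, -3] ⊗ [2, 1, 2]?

Reconstruct entrywise from the claimed factors. For example, T[0,1,2] = 18 and Σₗ aₗ[0]bₗ[1]cₗ[2] = (-3)·(2)·(-3) + (0)·(-3)·(2) = 18; checking all 12 entries, every one matches. The claim holds.

Yes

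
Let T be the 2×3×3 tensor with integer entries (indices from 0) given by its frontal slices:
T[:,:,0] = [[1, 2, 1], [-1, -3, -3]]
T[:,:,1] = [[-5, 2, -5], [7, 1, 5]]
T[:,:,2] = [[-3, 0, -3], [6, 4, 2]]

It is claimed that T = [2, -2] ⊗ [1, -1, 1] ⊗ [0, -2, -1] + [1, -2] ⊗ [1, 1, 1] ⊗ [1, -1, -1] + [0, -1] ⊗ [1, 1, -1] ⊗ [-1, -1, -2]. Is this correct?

No

Reconstruct entry (0,1,0) from the claimed factors: Σₗ aₗ[0]bₗ[1]cₗ[0] = (2)·(-1)·(0) + (1)·(1)·(1) + (0)·(1)·(-1) = 1, but T[0,1,0] = 2. The claim is false.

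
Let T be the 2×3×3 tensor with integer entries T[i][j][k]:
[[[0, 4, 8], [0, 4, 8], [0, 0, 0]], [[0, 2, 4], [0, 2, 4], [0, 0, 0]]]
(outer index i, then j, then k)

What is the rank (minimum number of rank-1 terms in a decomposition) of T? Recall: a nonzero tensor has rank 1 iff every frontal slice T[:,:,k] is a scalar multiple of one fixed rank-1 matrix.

1

Lower bound: T ≠ 0 (e.g. T[0,0,1] = 4), so rank(T) ≥ 1.
Upper bound: if T = a ⊗ b ⊗ c then every fibre of T is a multiple of the corresponding factor, so read the factors off the fibres through the nonzero entry T[0,0,1] = 4.
The mode-1 fibre T[:,0,1] = [4, 2] gives a = (2, 1) (primitive direction); the mode-2 fibre T[0,:,1] = [4, 4, 0] gives b = (1, 1, 0); then c[k] = T[0,0,k] / (a[0]·b[0]) = [0, 4, 8] / 2 = (0, 2, 4).
Expanding (2, 1) ⊗ (1, 1, 0) ⊗ (0, 2, 4) reproduces all 18 entries of T, so T = (2, 1) ⊗ (1, 1, 0) ⊗ (0, 2, 4) and rank(T) ≤ 1.
These bounds meet, so rank(T) = 1.
Check entry T[1,1,0] = 0: (1)·(1)·(0) = 0.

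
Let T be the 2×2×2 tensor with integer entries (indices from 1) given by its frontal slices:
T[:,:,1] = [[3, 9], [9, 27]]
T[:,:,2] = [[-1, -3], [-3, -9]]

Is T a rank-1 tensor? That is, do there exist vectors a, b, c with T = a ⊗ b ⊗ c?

If T = a ⊗ b ⊗ c then every fibre of T is a multiple of the corresponding factor, so read the factors off the fibres through the nonzero entry T[1,1,1] = 3.
The mode-1 fibre T[:,1,1] = [3, 9] gives a = [1, 3] (primitive direction); the mode-2 fibre T[1,:,1] = [3, 9] gives b = [1, 3]; then c[k] = T[1,1,k] / (a[1]·b[1]) = [3, -1] / 1 = [3, -1].
Expanding [1, 3] ⊗ [1, 3] ⊗ [3, -1] reproduces all 8 entries of T, so T = [1, 3] ⊗ [1, 3] ⊗ [3, -1] and rank(T) ≤ 1.
Equivalently every frontal slice T[:,:,k] is c[k] times the rank-1 matrix [1, 3] ⊗ [1, 3]. So T has rank 1 (it is nonzero).

Yes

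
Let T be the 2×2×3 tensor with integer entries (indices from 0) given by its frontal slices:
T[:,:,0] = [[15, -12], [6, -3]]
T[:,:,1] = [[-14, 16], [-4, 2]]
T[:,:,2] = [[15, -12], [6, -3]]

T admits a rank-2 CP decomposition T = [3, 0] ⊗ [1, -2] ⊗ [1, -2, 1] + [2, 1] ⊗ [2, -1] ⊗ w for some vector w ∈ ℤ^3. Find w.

w = [3, -2, 3]

Subtract the known terms from T to get the rank-1 residual R = [2, 1] ⊗ [2, -1] ⊗ w, so R[i,j,k] = a[i]·b[j]·w[k]. Pick indices with nonzero a[0]·b[0] = (2)·(2) = 4. Only the fibre through (0,0,·) is needed: R[0,0,:] = T[0,0,:] − Σₗ aₗ[0]bₗ[0]cₗ = [15, -14, 15] − (3)·(1)·[1, -2, 1] = [12, -8, 12]. Then w[k] = R[0,0,k] / 4 for each k, giving w = [12, -8, 12] / 4 = [3, -2, 3].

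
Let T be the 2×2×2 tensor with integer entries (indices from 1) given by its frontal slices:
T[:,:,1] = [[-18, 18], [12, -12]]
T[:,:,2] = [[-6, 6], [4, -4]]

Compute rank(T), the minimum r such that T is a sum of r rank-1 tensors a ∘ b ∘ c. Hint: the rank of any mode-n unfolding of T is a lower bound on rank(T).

Lower bound: T ≠ 0 (e.g. T[1,1,1] = -18), so rank(T) ≥ 1.
Upper bound: if T = a ∘ b ∘ c then every fibre of T is a multiple of the corresponding factor, so read the factors off the fibres through the nonzero entry T[1,1,1] = -18.
The mode-1 fibre T[:,1,1] = [-18, 12] gives a = [3, -2] (primitive direction); the mode-2 fibre T[1,:,1] = [-18, 18] gives b = [1, -1]; then c[k] = T[1,1,k] / (a[1]·b[1]) = [-18, -6] / 3 = [-6, -2].
Expanding [3, -2] ∘ [1, -1] ∘ [-6, -2] reproduces all 8 entries of T, so T = [3, -2] ∘ [1, -1] ∘ [-6, -2] and rank(T) ≤ 1.
These bounds meet, so rank(T) = 1.
Check entry T[2,2,1] = -12: (-2)·(-1)·(-6) = -12.

1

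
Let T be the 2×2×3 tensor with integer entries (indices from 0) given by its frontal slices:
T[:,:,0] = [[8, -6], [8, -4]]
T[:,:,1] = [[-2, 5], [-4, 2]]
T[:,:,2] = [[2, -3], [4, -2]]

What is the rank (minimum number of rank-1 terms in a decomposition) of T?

Lower bound: the mode-3 unfolding of T (rows indexed by k, columns by (i,j) = (0,0), (0,1), (1,0), (1,1)) is [[8, -6, 8, -4], [-2, 5, -4, 2], [2, -3, 4, -2]].
There the 3×3 minor on rows k ∈ {0, 1, 2}, columns (i,j) ∈ {(0,0), (0,1), (1,0)} is det [[8, -6, 8], [-2, 5, -4], [2, -3, 4]] = 32 ≠ 0, so this unfolding has rank ≥ 3; CP rank is at least every unfolding rank, so rank(T) ≥ 3. (Flattening ranks never certify an upper bound on CP rank; for that we must actually write T with 3 rank-1 terms.)
Upper bound: T is a sum of 3 rank-1 terms, T = [1, 0] (x) [0, 1] (x) [-4, 4, -2] + [1, 0] (x) [1, 0] (x) [4, 0, 0] + [1, 2] (x) [2, -1] (x) [2, -1, 1] (written with every a and b primitive with positive leading entry and the scale carried by c; CP decompositions are not unique, and this one is verified by expanding entrywise), so rank(T) ≤ 3.
These bounds meet, so rank(T) = 3.
Check entry T[1,1,1] = 2: (0)·(1)·(4) + (0)·(0)·(0) + (2)·(-1)·(-1) = 2.

3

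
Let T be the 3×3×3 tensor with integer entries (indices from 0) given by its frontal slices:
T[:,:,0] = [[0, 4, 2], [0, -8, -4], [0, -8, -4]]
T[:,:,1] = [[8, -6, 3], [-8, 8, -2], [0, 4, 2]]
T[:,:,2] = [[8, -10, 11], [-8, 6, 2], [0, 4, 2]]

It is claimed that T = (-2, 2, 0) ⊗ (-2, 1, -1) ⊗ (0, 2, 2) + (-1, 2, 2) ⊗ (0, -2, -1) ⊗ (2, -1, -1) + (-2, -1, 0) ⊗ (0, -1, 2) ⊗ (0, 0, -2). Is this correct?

Yes

Reconstruct entrywise from the claimed factors. For example, T[1,2,0] = -4 and Σₗ aₗ[1]bₗ[2]cₗ[0] = (2)·(-1)·(0) + (2)·(-1)·(2) + (-1)·(2)·(0) = -4; checking all 27 entries, every one matches. The claim holds.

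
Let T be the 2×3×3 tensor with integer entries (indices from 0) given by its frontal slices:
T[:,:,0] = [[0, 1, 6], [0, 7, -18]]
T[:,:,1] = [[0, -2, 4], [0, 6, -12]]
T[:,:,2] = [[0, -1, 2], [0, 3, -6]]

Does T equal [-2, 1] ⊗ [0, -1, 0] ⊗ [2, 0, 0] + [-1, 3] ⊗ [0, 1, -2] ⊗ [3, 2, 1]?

Reconstruct entrywise from the claimed factors. For example, T[1,1,0] = 7 and Σₗ aₗ[1]bₗ[1]cₗ[0] = (1)·(-1)·(2) + (3)·(1)·(3) = 7; checking all 18 entries, every one matches. The claim holds.

Yes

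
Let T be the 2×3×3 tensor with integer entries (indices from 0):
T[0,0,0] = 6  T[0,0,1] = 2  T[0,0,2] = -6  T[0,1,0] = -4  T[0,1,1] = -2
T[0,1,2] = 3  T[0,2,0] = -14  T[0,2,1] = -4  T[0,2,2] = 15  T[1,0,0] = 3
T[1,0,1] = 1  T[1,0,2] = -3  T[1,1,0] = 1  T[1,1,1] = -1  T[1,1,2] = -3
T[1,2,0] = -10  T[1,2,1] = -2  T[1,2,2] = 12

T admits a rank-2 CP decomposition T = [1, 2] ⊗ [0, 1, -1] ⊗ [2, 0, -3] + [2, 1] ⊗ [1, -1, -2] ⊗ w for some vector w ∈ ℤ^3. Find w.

Subtract the known terms from T to get the rank-1 residual R = [2, 1] ⊗ [1, -1, -2] ⊗ w, so R[i,j,k] = a[i]·b[j]·w[k]. Pick indices with nonzero a[0]·b[0] = (2)·(1) = 2. Only the fibre through (0,0,·) is needed: R[0,0,:] = T[0,0,:] − Σₗ aₗ[0]bₗ[0]cₗ = [6, 2, -6] − (1)·(0)·[2, 0, -3] = [6, 2, -6]. Then w[k] = R[0,0,k] / 2 for each k, giving w = [6, 2, -6] / 2 = [3, 1, -3].

w = [3, 1, -3]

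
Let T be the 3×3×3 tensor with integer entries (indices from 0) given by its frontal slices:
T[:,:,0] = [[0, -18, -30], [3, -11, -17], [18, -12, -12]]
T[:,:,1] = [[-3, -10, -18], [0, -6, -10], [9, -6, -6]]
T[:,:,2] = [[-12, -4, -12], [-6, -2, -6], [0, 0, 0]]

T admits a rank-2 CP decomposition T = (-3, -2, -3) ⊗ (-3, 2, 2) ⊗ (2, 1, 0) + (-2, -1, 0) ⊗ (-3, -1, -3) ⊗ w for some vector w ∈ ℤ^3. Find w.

Subtract the known terms from T to get the rank-1 residual R = (-2, -1, 0) ⊗ (-3, -1, -3) ⊗ w, so R[i,j,k] = a[i]·b[j]·w[k]. Pick indices with nonzero a[0]·b[0] = (-2)·(-3) = 6. Only the fibre through (0,0,·) is needed: R[0,0,:] = T[0,0,:] − Σₗ aₗ[0]bₗ[0]cₗ = [0, -3, -12] − (-3)·(-3)·(2, 1, 0) = [-18, -12, -12]. Then w[k] = R[0,0,k] / 6 for each k, giving w = [-18, -12, -12] / 6 = (-3, -2, -2).

w = (-3, -2, -2)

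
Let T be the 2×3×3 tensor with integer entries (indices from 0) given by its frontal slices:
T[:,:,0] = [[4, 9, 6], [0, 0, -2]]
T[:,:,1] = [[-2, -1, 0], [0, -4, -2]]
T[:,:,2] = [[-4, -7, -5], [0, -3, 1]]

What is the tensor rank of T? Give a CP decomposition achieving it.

rank(T) = 3

Lower bound: in the mode-3 unfolding of T (rows indexed by k, columns by (i,j)) the 3×3 minor on rows k ∈ {0, 1, 2}, columns (i,j) ∈ {(0,0), (0,1), (0,2)} is det [[4, 9, 6], [-2, -1, 0], [-4, -7, -5]] = -10 ≠ 0, so that unfolding has rank ≥ 3 and hence rank(T) ≥ 3 (CP rank is at least every unfolding rank, though it can be larger).
Upper bound: T is a sum of 3 rank-1 terms, T = [1, -2] ⊗ [0, 1, 0] ⊗ [-1, 1, 2] + [1, -1] ⊗ [0, 1, 1] ⊗ [2, 2, -1] + [1, 0] ⊗ [1, 2, 1] ⊗ [4, -2, -4] (written with every a and b primitive with positive leading entry and the scale carried by c; CP decompositions are not unique, and this one is verified by expanding entrywise), so rank(T) ≤ 3.
These bounds meet, so rank(T) = 3.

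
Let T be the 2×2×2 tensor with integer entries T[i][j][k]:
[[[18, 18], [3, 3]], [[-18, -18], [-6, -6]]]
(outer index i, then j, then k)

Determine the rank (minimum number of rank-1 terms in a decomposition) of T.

Lower bound: the mode-2 unfolding of T (rows indexed by j, columns by (i,k) = (0,0), (0,1), (1,0), (1,1)) is [[18, 18, -18, -18], [3, 3, -6, -6]].
There the 2×2 minor on rows j ∈ {0, 1}, columns (i,k) ∈ {(0,0), (1,0)} is det [[18, -18], [3, -6]] = -54 ≠ 0, so this unfolding has rank ≥ 2; CP rank is at least every unfolding rank, so rank(T) ≥ 2. (Unfolding ranks only ever bound the CP rank from below — rank(T) can be strictly larger than all of them — so the matching upper bound has to come from an explicit 2-term decomposition.)
Upper bound — finding two terms. Every mode-3 slice of T is a multiple of one matrix: T[:,:,k] = c[k]·M with c = [1, 1] and M = [[18, 3], [-18, -6]] (rows indexed by i, columns by j). So it suffices to write M as a sum of two rank-1 matrices.
Splitting M by its rows (i = 0, 1), M = [1, 0][18, 3]ᵀ + [0, 1][-18, -6]ᵀ.
Hence T = [1, 0] ⊗ [18, 3] ⊗ [1, 1] + [0, 1] ⊗ [-18, -6] ⊗ [1, 1], so rank(T) ≤ 2.
These bounds meet, so rank(T) = 2.

2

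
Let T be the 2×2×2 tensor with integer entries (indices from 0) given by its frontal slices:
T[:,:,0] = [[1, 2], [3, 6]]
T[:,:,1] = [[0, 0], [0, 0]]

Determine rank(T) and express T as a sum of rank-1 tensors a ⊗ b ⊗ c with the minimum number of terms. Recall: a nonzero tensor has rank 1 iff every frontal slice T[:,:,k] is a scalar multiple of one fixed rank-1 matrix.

rank(T) = 1

Lower bound: T ≠ 0 (e.g. T[0,0,0] = 1), so rank(T) ≥ 1.
Upper bound: if T = a ⊗ b ⊗ c then every fibre of T is a multiple of the corresponding factor, so read the factors off the fibres through the nonzero entry T[0,0,0] = 1.
The mode-1 fibre T[:,0,0] = [1, 3] gives a = (1, 3) (primitive direction); the mode-2 fibre T[0,:,0] = [1, 2] gives b = (1, 2); then c[k] = T[0,0,k] / (a[0]·b[0]) = [1, 0] / 1 = (1, 0).
Expanding (1, 3) ⊗ (1, 2) ⊗ (1, 0) reproduces all 8 entries of T, so T = (1, 3) ⊗ (1, 2) ⊗ (1, 0) and rank(T) ≤ 1.
These bounds meet, so rank(T) = 1.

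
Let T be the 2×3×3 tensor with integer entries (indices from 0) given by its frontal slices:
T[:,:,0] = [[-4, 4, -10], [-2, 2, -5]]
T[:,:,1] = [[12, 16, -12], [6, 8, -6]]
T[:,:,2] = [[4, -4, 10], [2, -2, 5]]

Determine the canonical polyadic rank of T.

2

Lower bound: in the mode-3 unfolding of T (rows indexed by k, columns by (i,j)) the 2×2 minor on rows k ∈ {0, 1}, columns (i,j) ∈ {(0,0), (0,1)} is det [[-4, 4], [12, 16]] = -112 ≠ 0, so that unfolding has rank ≥ 2 and hence rank(T) ≥ 2 (CP rank is at least every unfolding rank, though it can be larger).
Upper bound: T[i,:,:] = a[i]·M for every slice, with a = [2, 1] and M = [[-2, 6, 2], [2, 8, -2], [-5, -6, 5]] (rows j, columns k).
The columns of M satisfy (column 0) = −(column 2), so splitting by columns, M = [6, 8, -6][0, 1, 0]ᵀ + [2, -2, 5][-1, 0, 1]ᵀ.
Hence T = [2, 1] ⊗ [6, 8, -6] ⊗ [0, 1, 0] + [2, 1] ⊗ [2, -2, 5] ⊗ [-1, 0, 1], so rank(T) ≤ 2.
These bounds meet, so rank(T) = 2.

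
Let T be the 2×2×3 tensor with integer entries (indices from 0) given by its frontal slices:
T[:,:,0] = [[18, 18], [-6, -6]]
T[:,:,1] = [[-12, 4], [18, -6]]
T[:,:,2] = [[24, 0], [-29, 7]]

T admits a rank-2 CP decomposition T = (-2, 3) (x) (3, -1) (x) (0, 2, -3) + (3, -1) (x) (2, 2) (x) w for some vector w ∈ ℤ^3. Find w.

Subtract the known terms from T to get the rank-1 residual R = (3, -1) (x) (2, 2) (x) w, so R[i,j,k] = a[i]·b[j]·w[k]. Pick indices with nonzero a[0]·b[0] = (3)·(2) = 6. Only the fibre through (0,0,·) is needed: R[0,0,:] = T[0,0,:] − Σₗ aₗ[0]bₗ[0]cₗ = [18, -12, 24] − (-2)·(3)·(0, 2, -3) = [18, 0, 6]. Then w[k] = R[0,0,k] / 6 for each k, giving w = [18, 0, 6] / 6 = (3, 0, 1).

w = (3, 0, 1)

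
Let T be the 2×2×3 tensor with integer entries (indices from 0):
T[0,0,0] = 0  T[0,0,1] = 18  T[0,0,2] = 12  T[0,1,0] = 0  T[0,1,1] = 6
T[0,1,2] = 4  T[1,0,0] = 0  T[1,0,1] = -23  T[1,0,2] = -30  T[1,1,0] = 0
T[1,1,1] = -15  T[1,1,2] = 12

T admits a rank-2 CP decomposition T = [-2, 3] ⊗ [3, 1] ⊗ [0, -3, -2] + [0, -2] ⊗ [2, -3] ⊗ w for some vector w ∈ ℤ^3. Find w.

w = [0, -1, 3]

Subtract the known terms from T to get the rank-1 residual R = [0, -2] ⊗ [2, -3] ⊗ w, so R[i,j,k] = a[i]·b[j]·w[k]. Pick indices with nonzero a[1]·b[0] = (-2)·(2) = -4. Only the fibre through (1,0,·) is needed: R[1,0,:] = T[1,0,:] − Σₗ aₗ[1]bₗ[0]cₗ = [0, -23, -30] − (3)·(3)·[0, -3, -2] = [0, 4, -12]. Then w[k] = R[1,0,k] / -4 for each k, giving w = [0, 4, -12] / -4 = [0, -1, 3].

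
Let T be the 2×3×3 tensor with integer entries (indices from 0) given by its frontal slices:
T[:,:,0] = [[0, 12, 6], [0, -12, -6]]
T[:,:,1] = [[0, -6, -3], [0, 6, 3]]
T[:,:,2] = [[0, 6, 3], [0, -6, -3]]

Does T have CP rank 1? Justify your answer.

If T = a ⊗ b ⊗ c then every fibre of T is a multiple of the corresponding factor, so read the factors off the fibres through the nonzero entry T[0,1,0] = 12.
The mode-1 fibre T[:,1,0] = [12, -12] gives a = (1, -1) (primitive direction); the mode-2 fibre T[0,:,0] = [0, 12, 6] gives b = (0, 2, 1); then c[k] = T[0,1,k] / (a[0]·b[1]) = [12, -6, 6] / 2 = (6, -3, 3).
Expanding (1, -1) ⊗ (0, 2, 1) ⊗ (6, -3, 3) reproduces all 18 entries of T, so T = (1, -1) ⊗ (0, 2, 1) ⊗ (6, -3, 3) and rank(T) ≤ 1.
Equivalently every frontal slice T[:,:,k] is c[k] times the rank-1 matrix (1, -1) ⊗ (0, 2, 1). So T has rank 1 (it is nonzero).

Yes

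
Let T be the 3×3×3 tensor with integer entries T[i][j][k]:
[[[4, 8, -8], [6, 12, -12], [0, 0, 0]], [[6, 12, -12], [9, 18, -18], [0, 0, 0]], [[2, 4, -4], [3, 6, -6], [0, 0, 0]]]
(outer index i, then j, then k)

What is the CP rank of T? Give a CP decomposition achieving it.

rank(T) = 1

Lower bound: T ≠ 0 (e.g. T[0,0,0] = 4), so rank(T) ≥ 1.
Upper bound: the mode-1 fibre T[:,0,0] = [4, 6, 2] gives a = [2, 3, 1] (primitive direction); the mode-2 fibre T[0,:,0] = [4, 6, 0] gives b = [2, 3, 0]; then c[k] = T[0,0,k] / (a[0]·b[0]) = [4, 8, -8] / 4 = [1, 2, -2].
Expanding [2, 3, 1] ⊗ [2, 3, 0] ⊗ [1, 2, -2] reproduces all 27 entries of T, so T = [2, 3, 1] ⊗ [2, 3, 0] ⊗ [1, 2, -2] and rank(T) ≤ 1.
These bounds meet, so rank(T) = 1.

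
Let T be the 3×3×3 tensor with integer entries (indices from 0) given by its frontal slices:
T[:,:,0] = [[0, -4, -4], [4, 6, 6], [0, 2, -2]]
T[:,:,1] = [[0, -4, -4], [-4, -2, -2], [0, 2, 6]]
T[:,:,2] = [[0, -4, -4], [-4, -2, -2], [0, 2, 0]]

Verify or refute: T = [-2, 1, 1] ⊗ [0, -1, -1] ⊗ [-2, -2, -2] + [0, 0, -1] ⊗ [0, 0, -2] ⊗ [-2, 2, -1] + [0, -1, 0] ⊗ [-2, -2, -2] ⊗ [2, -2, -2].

Reconstruct entrywise from the claimed factors. For example, T[1,0,0] = 4 and Σₗ aₗ[1]bₗ[0]cₗ[0] = (1)·(0)·(-2) + (0)·(0)·(-2) + (-1)·(-2)·(2) = 4; checking all 27 entries, every one matches. The claim holds.

Yes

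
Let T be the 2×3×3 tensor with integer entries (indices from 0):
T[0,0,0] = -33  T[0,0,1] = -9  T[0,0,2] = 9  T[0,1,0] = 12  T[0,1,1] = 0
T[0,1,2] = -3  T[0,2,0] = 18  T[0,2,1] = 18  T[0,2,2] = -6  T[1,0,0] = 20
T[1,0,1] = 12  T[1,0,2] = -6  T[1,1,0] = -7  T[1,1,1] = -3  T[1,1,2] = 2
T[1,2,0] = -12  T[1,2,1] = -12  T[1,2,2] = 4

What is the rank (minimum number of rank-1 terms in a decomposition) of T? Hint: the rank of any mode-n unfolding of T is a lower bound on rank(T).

2

Lower bound: in the mode-2 unfolding of T (rows indexed by j, columns by (i,k)) the 2×2 minor on rows j ∈ {0, 1}, columns (i,k) ∈ {(0,0), (0,1)} is det [[-33, -9], [12, 0]] = 108 ≠ 0, so that unfolding has rank ≥ 2 and hence rank(T) ≥ 2 (CP rank is at least every unfolding rank, though it can be larger).
Upper bound: with S_k = T[:,:,k], the two rank-1 terms a₁b₁ᵀ, a₂b₂ᵀ are the rank-1 members of the pencil x·S₀ + y·S₁.
The 2×2 minor of x·S₀ + y·S₁ on rows {0,1}, columns {0,1} is −9·x² + 18·xy + 27·y² = (-9)·(x − 3·y)(x + y), vanishing at (x:y) = (3:1) and (1:-1).
M₁ = 3·S₀ + S₁ = [[-108, 36, 72], [72, -24, -48]] = (-12)·[3, -2][3, -1, -2]ᵀ and M₂ = S₀ − S₁ = [[-24, 12, 0], [8, -4, 0]] = (-4)·[3, -1][2, -1, 0]ᵀ, so take a₁ = [3, -2], b₁ = [3, -1, -2], a₂ = [3, -1], b₂ = [2, -1, 0].
Each slice is an integer combination of E₁ = a₁b₁ᵀ and E₂ = a₂b₂ᵀ: S₀ = −3·E₁ − E₂, S₁ = −3·E₁ + 3·E₂, S₂ = E₁; reading off coefficients, c₁ = [-3, -3, 1] and c₂ = [-1, 3, 0].
Hence T = [3, -2] ⊗ [3, -1, -2] ⊗ [-3, -3, 1] + [3, -1] ⊗ [2, -1, 0] ⊗ [-1, 3, 0], so rank(T) ≤ 2.
These bounds meet, so rank(T) = 2.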